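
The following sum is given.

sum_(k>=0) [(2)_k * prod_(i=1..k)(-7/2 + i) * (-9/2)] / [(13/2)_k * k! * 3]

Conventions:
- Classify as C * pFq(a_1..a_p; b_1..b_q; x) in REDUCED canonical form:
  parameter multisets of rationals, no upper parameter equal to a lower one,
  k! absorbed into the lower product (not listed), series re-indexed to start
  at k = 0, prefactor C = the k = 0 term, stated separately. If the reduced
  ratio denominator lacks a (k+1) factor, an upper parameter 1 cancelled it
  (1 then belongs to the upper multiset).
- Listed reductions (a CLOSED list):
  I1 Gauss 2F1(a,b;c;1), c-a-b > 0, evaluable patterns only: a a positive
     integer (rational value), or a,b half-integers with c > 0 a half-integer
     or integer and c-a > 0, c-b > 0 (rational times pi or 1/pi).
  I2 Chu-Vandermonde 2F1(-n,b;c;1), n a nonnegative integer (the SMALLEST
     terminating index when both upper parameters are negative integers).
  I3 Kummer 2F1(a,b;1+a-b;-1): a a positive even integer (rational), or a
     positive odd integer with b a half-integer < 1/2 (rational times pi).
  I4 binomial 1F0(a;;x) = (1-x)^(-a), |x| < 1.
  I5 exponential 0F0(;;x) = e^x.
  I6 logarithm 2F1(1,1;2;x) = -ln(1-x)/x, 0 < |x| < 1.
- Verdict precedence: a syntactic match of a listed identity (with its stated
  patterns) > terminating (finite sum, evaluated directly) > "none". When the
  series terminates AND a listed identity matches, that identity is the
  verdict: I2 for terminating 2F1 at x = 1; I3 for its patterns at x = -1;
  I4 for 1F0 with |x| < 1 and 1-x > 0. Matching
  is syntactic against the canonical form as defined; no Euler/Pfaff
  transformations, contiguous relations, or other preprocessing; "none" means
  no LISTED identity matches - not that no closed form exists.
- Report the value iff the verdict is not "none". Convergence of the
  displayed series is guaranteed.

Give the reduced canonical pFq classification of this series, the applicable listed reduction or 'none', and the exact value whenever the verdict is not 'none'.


First insight: from the first term -3/2: the constant factors (prefactor -3/2) combine into one prefactor.
Consecutive-term ratio: r(k) = 1 * (k-5/2) (k+2) / [(k+13/2) (k+1)] - rational in k. x = 1; t_0 = -3/2; negate the roots.

At argument 1: a 2F1 with upper {-5/2, 2}, lower {13/2}, scaled by C = -3/2. Verdict: the Gauss summation I1 fires (x = 1: the Gamma ratio telescopes since c-a-b = 7 > 0 and a = 2 in Z>0). Its exact value is -297/448.


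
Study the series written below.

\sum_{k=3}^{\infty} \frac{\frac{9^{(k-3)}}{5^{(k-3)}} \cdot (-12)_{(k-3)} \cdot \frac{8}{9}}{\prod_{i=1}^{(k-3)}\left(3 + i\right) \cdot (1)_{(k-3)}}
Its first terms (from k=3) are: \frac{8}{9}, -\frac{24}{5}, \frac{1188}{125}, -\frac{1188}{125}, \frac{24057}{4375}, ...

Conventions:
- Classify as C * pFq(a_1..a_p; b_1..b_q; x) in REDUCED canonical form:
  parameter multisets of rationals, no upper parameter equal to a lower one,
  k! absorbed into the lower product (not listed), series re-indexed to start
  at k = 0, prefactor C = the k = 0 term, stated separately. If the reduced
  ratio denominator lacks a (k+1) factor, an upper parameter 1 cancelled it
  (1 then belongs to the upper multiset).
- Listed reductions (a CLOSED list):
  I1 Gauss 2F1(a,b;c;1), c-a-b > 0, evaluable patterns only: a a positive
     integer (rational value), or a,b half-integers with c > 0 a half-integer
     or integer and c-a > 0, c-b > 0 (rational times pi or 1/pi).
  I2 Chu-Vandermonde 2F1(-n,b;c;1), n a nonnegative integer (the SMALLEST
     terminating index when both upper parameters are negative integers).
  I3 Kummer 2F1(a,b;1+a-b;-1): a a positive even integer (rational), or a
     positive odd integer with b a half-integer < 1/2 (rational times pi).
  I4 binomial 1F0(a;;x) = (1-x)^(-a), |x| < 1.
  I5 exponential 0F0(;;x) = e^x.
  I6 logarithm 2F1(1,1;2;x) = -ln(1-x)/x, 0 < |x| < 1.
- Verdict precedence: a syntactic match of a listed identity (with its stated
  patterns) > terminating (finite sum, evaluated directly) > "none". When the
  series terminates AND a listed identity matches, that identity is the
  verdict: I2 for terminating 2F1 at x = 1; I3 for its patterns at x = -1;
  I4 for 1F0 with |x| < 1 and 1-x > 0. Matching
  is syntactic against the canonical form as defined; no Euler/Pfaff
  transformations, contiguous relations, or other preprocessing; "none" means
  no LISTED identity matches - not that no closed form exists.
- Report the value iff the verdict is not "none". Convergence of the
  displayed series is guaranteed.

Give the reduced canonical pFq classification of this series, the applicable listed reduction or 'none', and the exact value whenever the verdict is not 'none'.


Canonical form: C = \frac{8}{9} times 1F1 with upper {-12}, lower {4}, x = \frac{9}{5}. Verdict: terminating. With -12 upstairs the series is a 13-term polynomial sum; evaluated term by term. Sum: \frac{9538641912869}{1722656250000000}.

First insight: t_0 = \frac{8}{9} here, and the lower running product (C = 8/9) is a rising factorial.
Adjacent-term ratio: r(k) = \frac{9}{5} * (k-12) / [(k+4) (k+1)] - rational; roots negated = parameters, x = \frac{9}{5}, C = \frac{8}{9}.


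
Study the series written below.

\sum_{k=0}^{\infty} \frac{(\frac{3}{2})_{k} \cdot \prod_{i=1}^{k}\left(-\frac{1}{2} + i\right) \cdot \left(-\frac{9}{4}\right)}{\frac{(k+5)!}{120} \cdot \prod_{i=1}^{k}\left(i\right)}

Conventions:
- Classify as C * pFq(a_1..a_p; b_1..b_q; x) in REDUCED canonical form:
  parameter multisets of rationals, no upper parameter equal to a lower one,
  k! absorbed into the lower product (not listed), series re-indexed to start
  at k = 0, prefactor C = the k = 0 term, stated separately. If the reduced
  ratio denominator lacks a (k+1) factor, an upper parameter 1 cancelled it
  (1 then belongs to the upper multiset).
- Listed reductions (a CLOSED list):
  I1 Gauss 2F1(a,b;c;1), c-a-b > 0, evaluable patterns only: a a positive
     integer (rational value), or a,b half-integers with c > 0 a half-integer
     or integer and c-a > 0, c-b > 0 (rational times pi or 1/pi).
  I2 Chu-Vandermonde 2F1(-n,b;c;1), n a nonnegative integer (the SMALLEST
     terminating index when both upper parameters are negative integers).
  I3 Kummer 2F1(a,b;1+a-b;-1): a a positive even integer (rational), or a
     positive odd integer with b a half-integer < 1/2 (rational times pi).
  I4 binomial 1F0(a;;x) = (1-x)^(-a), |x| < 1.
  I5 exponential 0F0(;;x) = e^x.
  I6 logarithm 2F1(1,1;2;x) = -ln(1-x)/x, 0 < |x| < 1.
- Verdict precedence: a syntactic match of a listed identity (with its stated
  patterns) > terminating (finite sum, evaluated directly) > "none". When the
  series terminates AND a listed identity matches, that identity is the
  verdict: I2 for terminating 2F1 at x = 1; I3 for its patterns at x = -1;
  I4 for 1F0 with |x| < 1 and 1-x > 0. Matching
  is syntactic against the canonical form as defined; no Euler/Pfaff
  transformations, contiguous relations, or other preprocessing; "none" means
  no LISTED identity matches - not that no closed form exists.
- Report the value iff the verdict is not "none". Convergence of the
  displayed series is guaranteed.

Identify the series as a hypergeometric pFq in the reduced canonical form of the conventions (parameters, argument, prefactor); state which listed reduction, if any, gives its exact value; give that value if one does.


With C = -\frac{9}{4}: the canonical form is 2F1(\frac{1}{2}, \frac{3}{2}; 6; 1). Verdict: this is Gauss's theorem I1 (half-integer case) (x = 1; upper {\frac{1}{2}, \frac{3}{2}} half-integers, c = 6 in the evaluable pattern). Its exact value is \left(-\frac{2048}{245}\right) / \pi.

The tell: t_0 = -\frac{9}{4} here, and the product of the first k integers (C = -9/4, x = 1) is k!.
Term ratio: r(k) = 1 * (k+\frac{1}{2}) (k+\frac{3}{2}) / [(k+6) (k+1)] - poly over poly, x = 1 from leading terms; C = -\frac{9}{4} at k = 0.


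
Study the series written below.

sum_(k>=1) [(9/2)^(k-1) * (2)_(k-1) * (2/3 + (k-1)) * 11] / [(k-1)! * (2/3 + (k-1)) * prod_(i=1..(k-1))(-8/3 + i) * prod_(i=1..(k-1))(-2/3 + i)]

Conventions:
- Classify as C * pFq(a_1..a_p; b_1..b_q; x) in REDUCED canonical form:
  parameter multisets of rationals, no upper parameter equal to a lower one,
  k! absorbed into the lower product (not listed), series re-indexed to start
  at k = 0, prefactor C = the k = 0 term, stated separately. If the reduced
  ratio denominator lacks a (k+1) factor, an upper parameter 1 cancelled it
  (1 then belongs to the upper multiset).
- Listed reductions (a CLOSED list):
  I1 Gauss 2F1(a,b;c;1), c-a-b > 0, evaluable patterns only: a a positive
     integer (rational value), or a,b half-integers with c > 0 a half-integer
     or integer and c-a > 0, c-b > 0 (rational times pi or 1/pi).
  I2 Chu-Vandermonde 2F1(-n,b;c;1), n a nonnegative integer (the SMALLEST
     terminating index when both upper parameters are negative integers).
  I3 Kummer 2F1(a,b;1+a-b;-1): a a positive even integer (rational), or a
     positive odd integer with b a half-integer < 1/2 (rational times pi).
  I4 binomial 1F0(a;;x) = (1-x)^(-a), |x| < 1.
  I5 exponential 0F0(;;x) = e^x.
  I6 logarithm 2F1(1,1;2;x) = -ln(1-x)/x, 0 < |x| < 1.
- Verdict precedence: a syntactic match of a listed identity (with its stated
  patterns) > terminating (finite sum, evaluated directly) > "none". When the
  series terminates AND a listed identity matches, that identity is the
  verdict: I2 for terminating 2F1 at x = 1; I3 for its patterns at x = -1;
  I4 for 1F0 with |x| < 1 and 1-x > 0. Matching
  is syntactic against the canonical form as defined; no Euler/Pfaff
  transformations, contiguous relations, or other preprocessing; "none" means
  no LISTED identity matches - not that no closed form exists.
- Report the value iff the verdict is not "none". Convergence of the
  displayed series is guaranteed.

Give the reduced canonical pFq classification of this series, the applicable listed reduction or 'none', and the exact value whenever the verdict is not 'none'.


This is 11 * 1F2(2; -5/3, 1/3; 9/2) in reduced canonical form. Verdict: none here - no I1-I6 shape fits x = 9/2 with lower {-5/3, 1/3}.

First insight: from the first term 11: the lower running product (C = 11, x = 9/2) is a rising factorial.
Ratio: r(k) = (9/2) * (k+2) / [(k-5/3) (k+1/3) (k+1)] - rational in k. x = (9/2); t_0 = 11; negate the roots.


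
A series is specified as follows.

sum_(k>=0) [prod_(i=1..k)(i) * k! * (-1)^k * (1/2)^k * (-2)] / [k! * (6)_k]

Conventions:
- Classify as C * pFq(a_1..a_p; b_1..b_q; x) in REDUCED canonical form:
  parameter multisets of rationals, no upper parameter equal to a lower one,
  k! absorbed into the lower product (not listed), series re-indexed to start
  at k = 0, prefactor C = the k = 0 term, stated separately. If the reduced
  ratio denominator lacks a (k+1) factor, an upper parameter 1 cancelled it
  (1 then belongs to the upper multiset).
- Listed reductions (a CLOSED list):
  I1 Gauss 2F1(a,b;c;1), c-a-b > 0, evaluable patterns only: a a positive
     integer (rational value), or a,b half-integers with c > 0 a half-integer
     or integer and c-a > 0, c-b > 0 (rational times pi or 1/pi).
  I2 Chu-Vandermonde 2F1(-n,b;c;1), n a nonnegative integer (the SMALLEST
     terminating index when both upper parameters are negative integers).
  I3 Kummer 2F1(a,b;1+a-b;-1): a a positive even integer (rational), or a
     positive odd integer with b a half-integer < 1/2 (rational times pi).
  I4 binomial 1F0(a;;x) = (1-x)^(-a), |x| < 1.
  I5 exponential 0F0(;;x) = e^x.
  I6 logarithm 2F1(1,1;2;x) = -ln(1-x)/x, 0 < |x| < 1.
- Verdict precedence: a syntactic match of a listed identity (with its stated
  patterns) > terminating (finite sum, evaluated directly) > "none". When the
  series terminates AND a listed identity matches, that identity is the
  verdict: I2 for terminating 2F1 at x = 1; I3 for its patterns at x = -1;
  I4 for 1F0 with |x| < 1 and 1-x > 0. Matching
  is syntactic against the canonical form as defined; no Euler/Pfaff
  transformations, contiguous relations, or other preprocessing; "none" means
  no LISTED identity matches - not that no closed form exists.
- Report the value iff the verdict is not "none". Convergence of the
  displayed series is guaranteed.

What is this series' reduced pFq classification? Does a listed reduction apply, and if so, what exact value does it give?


With C = -2: the canonical form is 2F1(1, 1; 6; -1/2). Verdict: none. A 2F1 with upper {1, 1} fits none of I1-I6 at x = -1/2; the sum runs forever.

The tell: with t_0 = -2, the running product (C = -2) telescopes to a rising factorial.
Consecutive-term ratio: r(k) = (-1/2) * (k+1) (k+1) / [(k+6) (k+1)] - poly over poly, x = (-1/2) from leading terms; C = -2 at k = 0.


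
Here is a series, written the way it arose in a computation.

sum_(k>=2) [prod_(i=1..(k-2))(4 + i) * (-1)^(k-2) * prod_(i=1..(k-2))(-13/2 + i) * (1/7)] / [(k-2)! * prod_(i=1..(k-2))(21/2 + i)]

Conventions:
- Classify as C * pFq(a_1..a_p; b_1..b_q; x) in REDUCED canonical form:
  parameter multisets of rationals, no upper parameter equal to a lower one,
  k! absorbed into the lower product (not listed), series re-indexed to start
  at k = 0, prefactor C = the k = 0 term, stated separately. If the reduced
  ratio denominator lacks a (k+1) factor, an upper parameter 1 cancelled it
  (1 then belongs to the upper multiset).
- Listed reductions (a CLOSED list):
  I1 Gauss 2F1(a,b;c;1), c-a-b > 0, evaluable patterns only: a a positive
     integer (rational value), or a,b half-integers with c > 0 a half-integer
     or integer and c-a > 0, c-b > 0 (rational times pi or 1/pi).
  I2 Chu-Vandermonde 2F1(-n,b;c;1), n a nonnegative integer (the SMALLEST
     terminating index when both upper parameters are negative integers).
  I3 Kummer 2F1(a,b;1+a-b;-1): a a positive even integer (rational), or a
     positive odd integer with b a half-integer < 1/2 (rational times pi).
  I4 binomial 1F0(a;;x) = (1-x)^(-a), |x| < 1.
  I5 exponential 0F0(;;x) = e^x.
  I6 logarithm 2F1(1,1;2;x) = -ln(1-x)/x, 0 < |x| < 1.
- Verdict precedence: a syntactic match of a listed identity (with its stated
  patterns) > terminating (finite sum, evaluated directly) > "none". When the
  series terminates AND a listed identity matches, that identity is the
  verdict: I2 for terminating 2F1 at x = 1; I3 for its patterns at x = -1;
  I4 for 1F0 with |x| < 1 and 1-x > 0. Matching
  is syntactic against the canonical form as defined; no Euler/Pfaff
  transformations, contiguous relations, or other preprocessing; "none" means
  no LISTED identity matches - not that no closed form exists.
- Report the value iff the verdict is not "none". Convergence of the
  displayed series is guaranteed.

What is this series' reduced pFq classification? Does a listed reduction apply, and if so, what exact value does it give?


Structural cue: x = (-1) and the running product (C = 1/7, x = -1) telescopes to a rising factorial.
Consecutive-term ratio: r(k) = (-1) * (k-11/2) (k+5) / [(k+23/2) (k+1)] - rational in k. x = (-1); t_0 = 1/7; negate the roots.

Canonical form: C = 1/7 times 2F1 with upper {-11/2, 5}, lower {23/2}, x = -1. Verdict (x = -1): Kummer's theorem (I3) applies (x = -1; c = 23/2 equals 1+a-b for upper {-11/2, 5}: listed pattern). Hence: (6235515/16777216) * pi.


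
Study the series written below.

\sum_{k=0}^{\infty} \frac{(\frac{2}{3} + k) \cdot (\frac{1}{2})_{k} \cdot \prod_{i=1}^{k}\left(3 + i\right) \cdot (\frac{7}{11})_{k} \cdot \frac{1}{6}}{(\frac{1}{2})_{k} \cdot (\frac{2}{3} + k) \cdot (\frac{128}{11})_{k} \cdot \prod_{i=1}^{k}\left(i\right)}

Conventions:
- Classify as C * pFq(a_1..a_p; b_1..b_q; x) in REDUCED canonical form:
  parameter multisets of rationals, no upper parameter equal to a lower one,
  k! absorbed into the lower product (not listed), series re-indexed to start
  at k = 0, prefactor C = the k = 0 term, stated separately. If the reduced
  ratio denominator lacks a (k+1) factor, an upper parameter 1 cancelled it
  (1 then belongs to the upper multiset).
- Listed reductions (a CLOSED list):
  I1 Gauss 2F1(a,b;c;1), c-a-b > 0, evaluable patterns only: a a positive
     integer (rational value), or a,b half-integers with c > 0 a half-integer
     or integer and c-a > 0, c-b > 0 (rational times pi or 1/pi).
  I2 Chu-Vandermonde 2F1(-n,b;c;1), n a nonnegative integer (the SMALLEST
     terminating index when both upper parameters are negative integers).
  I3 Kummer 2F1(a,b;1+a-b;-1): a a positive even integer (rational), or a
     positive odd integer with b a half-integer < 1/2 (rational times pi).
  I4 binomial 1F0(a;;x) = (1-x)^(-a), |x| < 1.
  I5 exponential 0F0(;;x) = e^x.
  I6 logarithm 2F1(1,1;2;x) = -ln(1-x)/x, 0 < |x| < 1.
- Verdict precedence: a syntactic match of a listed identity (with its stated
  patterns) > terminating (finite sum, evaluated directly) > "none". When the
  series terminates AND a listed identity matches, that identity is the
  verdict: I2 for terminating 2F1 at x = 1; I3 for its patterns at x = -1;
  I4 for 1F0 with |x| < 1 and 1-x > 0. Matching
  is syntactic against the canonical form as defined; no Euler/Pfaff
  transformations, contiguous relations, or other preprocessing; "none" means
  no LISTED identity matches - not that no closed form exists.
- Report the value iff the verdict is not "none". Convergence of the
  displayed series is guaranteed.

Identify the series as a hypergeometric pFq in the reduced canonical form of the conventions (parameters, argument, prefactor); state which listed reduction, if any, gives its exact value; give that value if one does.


Classification (C = \frac{1}{6}): 2F1 with upper {\frac{7}{11}, 4}, lower {\frac{128}{11}}, argument x = 1. Verdict at x = 1: Gauss's theorem (I1) matches (x = 1: the Gamma ratio telescopes since c-a-b = 7 > 0 and a = 4 in Z>0). Its exact value is \frac{13091}{58564}.

Key step: with t_0 = \frac{1}{6}, the running product (prefactor 1/6) telescopes to a rising factorial.
Adjacent-term ratio: r(k) = 1 * (k+\frac{7}{11}) (k+4) / [(k+\frac{128}{11}) (k+1)] ; factor over Q: parameters, x = 1, and C = \frac{1}{6}.


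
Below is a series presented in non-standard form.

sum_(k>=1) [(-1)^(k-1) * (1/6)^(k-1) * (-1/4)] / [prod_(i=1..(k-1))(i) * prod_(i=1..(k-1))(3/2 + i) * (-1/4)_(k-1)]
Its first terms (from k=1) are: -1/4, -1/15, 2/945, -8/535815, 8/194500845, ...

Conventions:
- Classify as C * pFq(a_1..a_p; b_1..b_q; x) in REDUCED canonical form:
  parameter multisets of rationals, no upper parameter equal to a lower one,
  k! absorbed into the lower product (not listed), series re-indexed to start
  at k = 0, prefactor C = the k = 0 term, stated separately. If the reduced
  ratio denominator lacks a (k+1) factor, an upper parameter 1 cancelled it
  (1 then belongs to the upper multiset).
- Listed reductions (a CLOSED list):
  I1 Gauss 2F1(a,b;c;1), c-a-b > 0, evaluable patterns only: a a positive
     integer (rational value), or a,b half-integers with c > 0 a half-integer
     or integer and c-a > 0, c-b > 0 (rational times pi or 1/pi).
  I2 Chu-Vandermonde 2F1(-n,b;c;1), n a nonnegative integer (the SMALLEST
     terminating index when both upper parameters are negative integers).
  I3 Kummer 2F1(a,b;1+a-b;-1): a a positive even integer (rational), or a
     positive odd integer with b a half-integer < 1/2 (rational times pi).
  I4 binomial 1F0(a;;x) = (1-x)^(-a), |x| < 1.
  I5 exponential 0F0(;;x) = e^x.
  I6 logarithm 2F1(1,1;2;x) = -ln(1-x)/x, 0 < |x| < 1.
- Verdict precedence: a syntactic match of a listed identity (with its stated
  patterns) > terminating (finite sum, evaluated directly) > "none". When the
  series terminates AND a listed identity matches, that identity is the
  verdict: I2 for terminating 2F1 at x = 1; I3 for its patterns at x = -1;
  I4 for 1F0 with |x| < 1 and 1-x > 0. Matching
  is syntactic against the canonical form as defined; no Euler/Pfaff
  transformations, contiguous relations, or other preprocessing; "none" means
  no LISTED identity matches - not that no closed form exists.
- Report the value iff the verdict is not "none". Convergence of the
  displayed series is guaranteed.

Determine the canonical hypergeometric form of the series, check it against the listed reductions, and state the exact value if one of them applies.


Reduced: x = -1/6, 0F2, upper = {-}, lower = {-1/4, 5/2}, C = -1/4. Verdict: none - this 0F2 at x = -1/6 matches no listed pattern, and upper {-} holds no stopper.

Key step: from the first term -1/4: the (-1)^k factor (prefactor -1/4) folds into the argument's sign.
Step ratio: r(k) = (-1/6) * 1 / [(k-1/4) (k+5/2) (k+1)] - rational in k, leading ratio (-1/6); with t_0 = -1/4, classification follows.


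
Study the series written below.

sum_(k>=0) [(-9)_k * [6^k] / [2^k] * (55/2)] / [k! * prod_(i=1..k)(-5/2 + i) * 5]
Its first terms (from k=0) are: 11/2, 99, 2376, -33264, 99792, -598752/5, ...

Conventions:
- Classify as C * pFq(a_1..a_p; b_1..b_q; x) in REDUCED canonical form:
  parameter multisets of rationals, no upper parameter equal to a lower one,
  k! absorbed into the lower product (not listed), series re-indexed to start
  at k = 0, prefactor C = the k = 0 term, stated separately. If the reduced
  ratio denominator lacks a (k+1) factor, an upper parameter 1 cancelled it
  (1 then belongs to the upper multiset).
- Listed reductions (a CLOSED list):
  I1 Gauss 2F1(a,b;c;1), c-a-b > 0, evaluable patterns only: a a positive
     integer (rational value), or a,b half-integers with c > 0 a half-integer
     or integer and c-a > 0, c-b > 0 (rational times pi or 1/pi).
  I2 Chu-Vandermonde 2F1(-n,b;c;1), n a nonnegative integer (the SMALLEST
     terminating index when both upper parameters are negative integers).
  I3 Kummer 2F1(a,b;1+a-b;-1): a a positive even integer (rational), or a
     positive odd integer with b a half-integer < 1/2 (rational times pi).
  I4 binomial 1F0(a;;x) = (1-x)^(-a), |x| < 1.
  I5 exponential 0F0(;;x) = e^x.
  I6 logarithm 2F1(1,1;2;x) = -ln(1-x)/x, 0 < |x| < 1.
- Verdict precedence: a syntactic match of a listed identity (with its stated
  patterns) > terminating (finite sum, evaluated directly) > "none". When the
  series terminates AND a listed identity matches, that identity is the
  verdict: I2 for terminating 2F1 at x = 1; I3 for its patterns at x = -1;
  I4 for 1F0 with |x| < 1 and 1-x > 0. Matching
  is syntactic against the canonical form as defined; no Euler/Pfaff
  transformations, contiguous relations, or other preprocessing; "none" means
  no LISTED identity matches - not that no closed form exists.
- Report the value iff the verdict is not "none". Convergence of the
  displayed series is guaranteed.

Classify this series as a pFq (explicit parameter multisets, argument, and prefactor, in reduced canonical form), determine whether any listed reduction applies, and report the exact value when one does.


Prefactor 11/2, argument 3: 1F1 with upper {-9} over lower {-3/2}. Verdict: terminating (-9 upstairs). 10 nonzero terms in all; added directly. Sum: 605287/910.

Key observation: t_0 = 11/2 here, and the constant factors (C = 11/2) combine into one prefactor.
Step ratio: r(k) = 3 * (k-9) / [(k-3/2) (k+1)] - rational in k, leading ratio 3; with t_0 = 11/2, classification follows.


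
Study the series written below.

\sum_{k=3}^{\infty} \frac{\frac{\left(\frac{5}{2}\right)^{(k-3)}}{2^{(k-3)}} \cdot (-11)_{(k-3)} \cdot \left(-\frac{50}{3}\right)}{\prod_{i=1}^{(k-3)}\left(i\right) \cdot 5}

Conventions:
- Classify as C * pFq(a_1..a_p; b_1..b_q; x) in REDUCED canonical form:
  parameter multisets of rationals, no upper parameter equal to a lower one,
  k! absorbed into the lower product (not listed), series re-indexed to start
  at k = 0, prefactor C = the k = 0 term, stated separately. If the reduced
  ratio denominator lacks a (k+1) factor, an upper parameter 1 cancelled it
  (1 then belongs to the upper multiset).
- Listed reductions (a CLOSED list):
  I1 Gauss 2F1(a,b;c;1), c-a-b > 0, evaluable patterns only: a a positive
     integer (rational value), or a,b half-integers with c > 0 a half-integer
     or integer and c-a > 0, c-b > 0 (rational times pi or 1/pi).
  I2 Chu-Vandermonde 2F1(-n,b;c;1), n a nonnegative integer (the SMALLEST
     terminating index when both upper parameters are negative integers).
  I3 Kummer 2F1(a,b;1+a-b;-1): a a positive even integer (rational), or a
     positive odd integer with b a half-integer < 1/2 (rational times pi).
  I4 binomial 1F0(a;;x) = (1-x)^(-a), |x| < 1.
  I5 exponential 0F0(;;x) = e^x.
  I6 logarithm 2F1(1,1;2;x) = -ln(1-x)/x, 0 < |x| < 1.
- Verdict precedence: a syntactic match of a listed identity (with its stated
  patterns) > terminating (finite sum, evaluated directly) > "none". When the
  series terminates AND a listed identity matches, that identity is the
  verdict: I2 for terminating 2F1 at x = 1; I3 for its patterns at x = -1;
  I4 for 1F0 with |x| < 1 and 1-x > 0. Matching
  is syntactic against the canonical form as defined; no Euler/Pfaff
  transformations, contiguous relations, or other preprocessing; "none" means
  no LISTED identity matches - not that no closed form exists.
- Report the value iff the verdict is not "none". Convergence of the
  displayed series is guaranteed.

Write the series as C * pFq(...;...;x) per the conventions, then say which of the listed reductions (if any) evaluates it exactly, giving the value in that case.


Key observation: x = \frac{5}{4} and the two k-th powers (C = -10/3) combine into one argument.
Consecutive-term ratio: r(k) = \frac{5}{4} * (k-11) / [(k+1)] - rational in k, leading ratio \frac{5}{4}; with t_0 = -\frac{10}{3}, classification follows.

x = \frac{5}{4} here; the reduced form reads 1F0, upper {-11}, lower {-}, C = -\frac{10}{3}. Verdict: terminating - upper -11 stops the sum at k = 11; the 12 terms are added exactly. Exact value: \frac{5}{6291456}.


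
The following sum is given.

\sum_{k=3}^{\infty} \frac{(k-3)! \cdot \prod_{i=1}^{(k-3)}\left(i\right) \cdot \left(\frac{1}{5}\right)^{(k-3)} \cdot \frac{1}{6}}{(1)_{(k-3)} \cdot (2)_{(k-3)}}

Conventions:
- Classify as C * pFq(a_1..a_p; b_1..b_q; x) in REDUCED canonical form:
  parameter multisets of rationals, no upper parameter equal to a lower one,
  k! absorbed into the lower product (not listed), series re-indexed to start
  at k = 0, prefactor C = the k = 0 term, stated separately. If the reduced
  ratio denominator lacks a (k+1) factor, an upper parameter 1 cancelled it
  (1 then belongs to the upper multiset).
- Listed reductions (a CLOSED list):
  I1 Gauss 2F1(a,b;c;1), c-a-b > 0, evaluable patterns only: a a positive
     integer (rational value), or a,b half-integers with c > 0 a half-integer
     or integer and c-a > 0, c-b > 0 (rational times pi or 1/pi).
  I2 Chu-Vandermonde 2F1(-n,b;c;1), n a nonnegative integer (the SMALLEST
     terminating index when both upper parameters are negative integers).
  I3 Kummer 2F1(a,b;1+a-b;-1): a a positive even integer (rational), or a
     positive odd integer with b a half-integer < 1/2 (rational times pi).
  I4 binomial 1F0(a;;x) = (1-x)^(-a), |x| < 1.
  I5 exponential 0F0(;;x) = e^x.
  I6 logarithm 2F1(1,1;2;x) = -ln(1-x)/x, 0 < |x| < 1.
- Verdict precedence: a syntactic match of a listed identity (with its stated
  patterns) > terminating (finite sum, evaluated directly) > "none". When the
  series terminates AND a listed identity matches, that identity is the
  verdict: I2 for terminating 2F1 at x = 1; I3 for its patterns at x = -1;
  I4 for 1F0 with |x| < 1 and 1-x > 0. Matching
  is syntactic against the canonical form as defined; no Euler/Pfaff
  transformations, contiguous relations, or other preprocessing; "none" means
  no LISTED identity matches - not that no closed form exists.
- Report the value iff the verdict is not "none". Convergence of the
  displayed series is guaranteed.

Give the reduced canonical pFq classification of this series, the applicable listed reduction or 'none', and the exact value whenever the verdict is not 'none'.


x = \frac{1}{5} here; the reduced form reads 2F1, upper {1, 1}, lower {2}, C = \frac{1}{6}. Verdict (x = \frac{1}{5}): the I6 logarithm reduction applies (the logarithm: parameters (1,1;2), x = \frac{1}{5}). Value: \left(-\frac{5}{6}\right) \cdot \ln\left(\frac{4}{5}\right).

Structural cue: t_0 = \frac{1}{6} here, and (1)_k (prefactor 1/6) is k! itself.
Term ratio: r(k) = \frac{1}{5} * (k+1) (k+1) / [(k+2) (k+1)] - rational in k. x = \frac{1}{5}; t_0 = \frac{1}{6}; negate the roots.


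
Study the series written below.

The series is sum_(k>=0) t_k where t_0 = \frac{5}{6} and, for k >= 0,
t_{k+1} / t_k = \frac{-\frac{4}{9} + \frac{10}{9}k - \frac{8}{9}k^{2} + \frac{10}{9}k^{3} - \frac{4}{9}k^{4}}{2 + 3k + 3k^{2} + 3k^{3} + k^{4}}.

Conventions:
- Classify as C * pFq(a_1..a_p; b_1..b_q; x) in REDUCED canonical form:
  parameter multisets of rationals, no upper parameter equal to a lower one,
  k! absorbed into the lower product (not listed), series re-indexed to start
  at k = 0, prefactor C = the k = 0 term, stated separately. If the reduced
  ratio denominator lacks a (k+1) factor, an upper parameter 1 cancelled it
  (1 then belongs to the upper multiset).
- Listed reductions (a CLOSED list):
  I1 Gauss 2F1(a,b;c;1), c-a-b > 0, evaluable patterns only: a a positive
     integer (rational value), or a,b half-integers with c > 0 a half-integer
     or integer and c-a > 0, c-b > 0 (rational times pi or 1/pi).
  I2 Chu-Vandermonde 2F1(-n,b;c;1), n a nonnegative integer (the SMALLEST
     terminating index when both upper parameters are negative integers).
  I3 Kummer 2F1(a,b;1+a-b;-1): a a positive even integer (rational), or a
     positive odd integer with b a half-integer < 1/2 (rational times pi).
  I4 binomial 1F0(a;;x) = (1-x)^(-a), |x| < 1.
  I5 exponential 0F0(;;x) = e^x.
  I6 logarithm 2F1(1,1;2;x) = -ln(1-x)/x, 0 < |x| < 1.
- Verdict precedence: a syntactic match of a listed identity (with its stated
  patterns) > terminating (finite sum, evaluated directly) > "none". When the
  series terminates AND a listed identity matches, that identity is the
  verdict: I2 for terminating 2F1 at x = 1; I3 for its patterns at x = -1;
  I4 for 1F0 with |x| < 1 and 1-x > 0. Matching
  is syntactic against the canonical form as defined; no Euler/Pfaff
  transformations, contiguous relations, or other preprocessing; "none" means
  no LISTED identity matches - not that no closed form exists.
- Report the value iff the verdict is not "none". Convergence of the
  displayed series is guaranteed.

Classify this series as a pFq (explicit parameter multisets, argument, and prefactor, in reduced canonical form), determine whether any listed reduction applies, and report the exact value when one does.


At argument -\frac{4}{9}: a 2F1 with upper {-2, -\frac{1}{2}}, lower {2}, scaled by C = \frac{5}{6}. Verdict: terminating - the sum ends at index 2 because -2 is a negative integer; exact evaluation follows. Its exact value is \frac{935}{1458}.

First insight: x = -\frac{4}{9} and the expanded ratio factors over Q; C = 5/6, x = -4/9, roots give parameters.
Ratio: r(k) = -\frac{4}{9} * (k-2) (k-\frac{1}{2}) / [(k+2) (k+1)] ; factor over Q: parameters, x = -\frac{4}{9}, and C = \frac{5}{6}.


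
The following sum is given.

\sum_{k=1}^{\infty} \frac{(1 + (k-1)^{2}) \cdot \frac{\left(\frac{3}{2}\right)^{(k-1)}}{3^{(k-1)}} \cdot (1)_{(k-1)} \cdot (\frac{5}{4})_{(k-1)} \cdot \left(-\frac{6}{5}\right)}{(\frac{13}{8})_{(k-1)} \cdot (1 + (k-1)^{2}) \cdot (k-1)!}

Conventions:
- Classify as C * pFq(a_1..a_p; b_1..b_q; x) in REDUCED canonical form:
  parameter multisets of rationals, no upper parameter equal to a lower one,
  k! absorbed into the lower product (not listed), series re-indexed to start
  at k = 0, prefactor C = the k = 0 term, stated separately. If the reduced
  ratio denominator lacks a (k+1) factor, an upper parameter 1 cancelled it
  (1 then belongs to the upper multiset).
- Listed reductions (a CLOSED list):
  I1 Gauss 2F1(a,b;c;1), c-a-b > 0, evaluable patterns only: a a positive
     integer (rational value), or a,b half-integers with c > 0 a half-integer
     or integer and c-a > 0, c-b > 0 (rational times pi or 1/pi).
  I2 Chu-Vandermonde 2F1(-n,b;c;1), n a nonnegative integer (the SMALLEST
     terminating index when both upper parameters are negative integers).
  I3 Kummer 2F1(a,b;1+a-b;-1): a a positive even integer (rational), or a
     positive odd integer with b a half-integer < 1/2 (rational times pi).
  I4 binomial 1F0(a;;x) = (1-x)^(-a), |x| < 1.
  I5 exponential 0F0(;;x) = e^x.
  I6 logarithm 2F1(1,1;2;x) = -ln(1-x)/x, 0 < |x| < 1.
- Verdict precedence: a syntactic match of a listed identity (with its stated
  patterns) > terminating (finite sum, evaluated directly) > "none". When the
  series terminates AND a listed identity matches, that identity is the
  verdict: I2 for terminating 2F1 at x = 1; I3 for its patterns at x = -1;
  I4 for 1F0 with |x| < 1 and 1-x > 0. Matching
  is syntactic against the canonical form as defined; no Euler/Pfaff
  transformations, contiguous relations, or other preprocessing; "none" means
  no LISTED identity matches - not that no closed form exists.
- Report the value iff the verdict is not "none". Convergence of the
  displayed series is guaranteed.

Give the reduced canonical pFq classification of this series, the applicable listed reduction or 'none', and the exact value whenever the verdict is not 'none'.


This is -\frac{6}{5} * 2F1(1, \frac{5}{4}; \frac{13}{8}; \frac{1}{2}) in reduced canonical form. Verdict: none. Every listed pattern misses the 2F1 form at \frac{1}{2}, upper {1, \frac{5}{4}}.

First insight: with t_0 = -\frac{6}{5}, k^2 + 1 divides numerator and denominator alike; prefactor -6/5 after cancelling.
Adjacent-term ratio: r(k) = \frac{1}{2} * (k+1) (k+\frac{5}{4}) / [(k+\frac{13}{8}) (k+1)] - rational in k, leading ratio \frac{1}{2}; with t_0 = -\frac{6}{5}, classification follows.


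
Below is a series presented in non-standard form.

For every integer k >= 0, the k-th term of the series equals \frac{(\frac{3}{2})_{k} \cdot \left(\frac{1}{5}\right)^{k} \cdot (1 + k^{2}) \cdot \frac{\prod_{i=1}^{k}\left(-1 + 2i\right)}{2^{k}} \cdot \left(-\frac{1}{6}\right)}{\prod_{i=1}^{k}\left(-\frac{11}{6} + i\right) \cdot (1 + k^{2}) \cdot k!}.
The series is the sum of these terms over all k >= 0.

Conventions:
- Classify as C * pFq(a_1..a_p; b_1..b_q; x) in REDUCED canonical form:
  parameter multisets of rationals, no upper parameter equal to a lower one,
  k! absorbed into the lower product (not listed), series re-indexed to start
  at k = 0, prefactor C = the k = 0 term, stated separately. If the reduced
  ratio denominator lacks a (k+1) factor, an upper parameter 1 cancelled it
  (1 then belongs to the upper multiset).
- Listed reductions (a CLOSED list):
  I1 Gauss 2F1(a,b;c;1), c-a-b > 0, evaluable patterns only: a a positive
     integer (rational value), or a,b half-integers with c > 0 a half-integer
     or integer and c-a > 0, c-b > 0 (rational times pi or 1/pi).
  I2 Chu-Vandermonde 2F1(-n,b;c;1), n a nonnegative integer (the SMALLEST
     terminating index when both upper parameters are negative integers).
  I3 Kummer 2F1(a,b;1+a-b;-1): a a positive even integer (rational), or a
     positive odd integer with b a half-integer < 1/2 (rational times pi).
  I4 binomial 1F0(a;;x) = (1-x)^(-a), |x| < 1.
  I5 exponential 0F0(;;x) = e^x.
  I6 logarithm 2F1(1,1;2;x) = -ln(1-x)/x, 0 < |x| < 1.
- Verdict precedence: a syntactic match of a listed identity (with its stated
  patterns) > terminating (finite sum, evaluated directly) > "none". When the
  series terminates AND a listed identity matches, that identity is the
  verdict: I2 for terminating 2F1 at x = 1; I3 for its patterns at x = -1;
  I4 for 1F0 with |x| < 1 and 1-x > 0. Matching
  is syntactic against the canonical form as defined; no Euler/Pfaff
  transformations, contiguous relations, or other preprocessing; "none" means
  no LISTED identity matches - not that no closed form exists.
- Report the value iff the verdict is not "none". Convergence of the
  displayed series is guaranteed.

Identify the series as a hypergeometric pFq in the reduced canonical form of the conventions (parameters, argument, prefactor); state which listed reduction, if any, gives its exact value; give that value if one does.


The tell: t_0 = -\frac{1}{6} here, and the lower running product (C = -1/6) is a rising factorial.
Consecutive-term ratio: r(k) = \frac{1}{5} * (k+\frac{1}{2}) (k+\frac{3}{2}) / [(k-\frac{5}{6}) (k+1)] - rational in k. x = \frac{1}{5}; t_0 = -\frac{1}{6}; negate the roots.

The series (x = \frac{1}{5}) is 2F1: upper {\frac{1}{2}, \frac{3}{2}}, lower {-\frac{5}{6}}, prefactor -\frac{1}{6}. Verdict: none here - no I1-I6 shape fits x = \frac{1}{5} with lower {-\frac{5}{6}}.


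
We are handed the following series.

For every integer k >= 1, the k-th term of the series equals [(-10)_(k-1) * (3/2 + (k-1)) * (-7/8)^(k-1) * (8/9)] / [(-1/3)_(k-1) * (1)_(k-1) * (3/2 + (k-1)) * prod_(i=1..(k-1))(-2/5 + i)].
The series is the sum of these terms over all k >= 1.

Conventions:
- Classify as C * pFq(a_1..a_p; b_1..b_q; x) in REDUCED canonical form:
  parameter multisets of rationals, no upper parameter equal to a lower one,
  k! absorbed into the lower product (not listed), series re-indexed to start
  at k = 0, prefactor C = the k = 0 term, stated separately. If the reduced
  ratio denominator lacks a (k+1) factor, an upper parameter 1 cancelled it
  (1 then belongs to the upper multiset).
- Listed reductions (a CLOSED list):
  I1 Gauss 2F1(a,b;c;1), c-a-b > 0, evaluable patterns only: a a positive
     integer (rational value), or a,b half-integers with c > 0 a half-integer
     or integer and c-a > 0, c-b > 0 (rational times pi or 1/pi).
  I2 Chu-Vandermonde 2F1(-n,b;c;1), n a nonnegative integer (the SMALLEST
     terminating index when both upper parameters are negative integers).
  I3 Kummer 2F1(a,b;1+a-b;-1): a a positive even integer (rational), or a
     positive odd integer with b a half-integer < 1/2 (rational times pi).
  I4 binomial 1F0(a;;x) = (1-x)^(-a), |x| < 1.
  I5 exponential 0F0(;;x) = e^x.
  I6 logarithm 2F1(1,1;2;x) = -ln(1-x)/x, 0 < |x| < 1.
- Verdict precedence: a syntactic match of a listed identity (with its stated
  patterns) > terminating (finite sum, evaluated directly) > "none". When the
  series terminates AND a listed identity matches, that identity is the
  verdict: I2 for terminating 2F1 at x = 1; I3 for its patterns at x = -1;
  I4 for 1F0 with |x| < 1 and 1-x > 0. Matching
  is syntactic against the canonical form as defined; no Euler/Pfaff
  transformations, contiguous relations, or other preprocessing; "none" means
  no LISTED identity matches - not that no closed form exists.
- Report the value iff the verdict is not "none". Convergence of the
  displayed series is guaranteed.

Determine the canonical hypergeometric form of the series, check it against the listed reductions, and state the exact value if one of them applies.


At argument -7/8: a 1F2 with upper {-10}, lower {-1/3, 3/5}, scaled by C = 8/9. Verdict: terminating - the sum ends at index 10 because -10 is a negative integer; exact evaluation follows. Its exact value is -2875431186873202385556793083/10572520244561821319561216.

The tell: t_0 = 8/9 here, and striking the common factor k + 3/2 reduces the term (C = 8/9).
Term ratio: r(k) = (-7/8) * (k-10) / [(k-1/3) (k+3/5) (k+1)] - rational in k. x = (-7/8); t_0 = 8/9; negate the roots.


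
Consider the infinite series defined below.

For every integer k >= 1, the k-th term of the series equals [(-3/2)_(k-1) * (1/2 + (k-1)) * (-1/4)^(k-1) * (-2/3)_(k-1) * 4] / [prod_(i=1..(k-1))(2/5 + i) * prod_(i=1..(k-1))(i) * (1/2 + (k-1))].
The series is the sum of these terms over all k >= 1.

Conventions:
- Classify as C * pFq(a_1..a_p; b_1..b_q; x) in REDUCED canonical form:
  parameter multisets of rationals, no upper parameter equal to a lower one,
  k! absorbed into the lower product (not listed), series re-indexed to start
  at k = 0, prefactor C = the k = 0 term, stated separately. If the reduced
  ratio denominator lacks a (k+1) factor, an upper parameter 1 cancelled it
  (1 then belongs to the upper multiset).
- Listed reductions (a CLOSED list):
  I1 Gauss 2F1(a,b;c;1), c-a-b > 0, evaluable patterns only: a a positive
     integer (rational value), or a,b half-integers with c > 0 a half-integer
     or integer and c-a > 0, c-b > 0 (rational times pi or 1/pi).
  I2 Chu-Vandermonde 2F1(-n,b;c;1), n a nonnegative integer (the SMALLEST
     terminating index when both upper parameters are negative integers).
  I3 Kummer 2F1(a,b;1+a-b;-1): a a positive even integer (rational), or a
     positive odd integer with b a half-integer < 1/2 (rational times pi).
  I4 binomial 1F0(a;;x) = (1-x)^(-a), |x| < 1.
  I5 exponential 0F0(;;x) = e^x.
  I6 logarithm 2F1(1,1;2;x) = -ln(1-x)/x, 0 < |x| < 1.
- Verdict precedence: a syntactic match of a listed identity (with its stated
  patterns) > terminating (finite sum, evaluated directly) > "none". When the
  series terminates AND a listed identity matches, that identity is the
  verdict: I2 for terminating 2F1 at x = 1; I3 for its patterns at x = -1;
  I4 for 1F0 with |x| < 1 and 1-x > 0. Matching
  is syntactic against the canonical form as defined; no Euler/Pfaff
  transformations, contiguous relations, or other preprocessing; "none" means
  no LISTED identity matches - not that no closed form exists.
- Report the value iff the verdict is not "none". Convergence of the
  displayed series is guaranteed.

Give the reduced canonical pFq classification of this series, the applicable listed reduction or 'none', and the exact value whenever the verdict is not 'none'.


Canonical form: C = 4 times 2F1 with upper {-3/2, -2/3}, lower {7/5}, x = -1/4. Verdict: none - this 2F1 at x = -1/4 matches no listed pattern, and upper {-3/2, -2/3} holds no stopper.

The tell: x = (-1/4) and the product of the first k integers (C = 4, x = -1/4) is k!.
Step ratio: r(k) = (-1/4) * (k-3/2) (k-2/3) / [(k+7/5) (k+1)] - rational in k, leading ratio (-1/4); with t_0 = 4, classification follows.
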